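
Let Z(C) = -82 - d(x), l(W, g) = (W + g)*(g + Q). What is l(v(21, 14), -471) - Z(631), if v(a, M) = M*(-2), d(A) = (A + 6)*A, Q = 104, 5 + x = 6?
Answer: 183222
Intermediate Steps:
x = 1 (x = -5 + 6 = 1)
d(A) = A*(6 + A) (d(A) = (6 + A)*A = A*(6 + A))
v(a, M) = -2*M
l(W, g) = (104 + g)*(W + g) (l(W, g) = (W + g)*(g + 104) = (W + g)*(104 + g) = (104 + g)*(W + g))
Z(C) = -89 (Z(C) = -82 - (6 + 1) = -82 - 7 = -89)
l(v(21, 14), -471) - Z(631) = ((-471)² + 104*(-2*14) + 104*(-471) - 2*14*(-471)) - 1*(-89) = (221841 + 104*(-28) - 48984 - 28*(-471)) + 89 = (221841 - 2912 - 48984 + 13188) + 89 = 183133 + 89 = 183222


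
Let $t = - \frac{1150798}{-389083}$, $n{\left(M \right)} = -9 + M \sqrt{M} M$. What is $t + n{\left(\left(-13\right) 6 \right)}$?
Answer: $- \frac{2350949}{389083} + 6084 i \sqrt{78} \approx -6.0423 + 53732.0 i$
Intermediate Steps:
$n{\left(M \right)} = -9 + M^{\frac{5}{2}}$ ($n{\left(M \right)} = -9 + M^{\frac{3}{2}} M = -9 + M^{\frac{5}{2}}$)
$t = \frac{1150798}{389083}$ ($t = \left(-1150798\right) \left(- \frac{1}{389083}\right) = \frac{1150798}{389083} \approx 2.9577$)
$t + n{\left(\left(-13\right) 6 \right)} = \frac{1150798}{389083} - \left(9 - \left(\left(-13\right) 6\right)^{\frac{5}{2}}\right) = \frac{1150798}{389083} - \left(9 - \left(-78\right)^{\frac{5}{2}}\right) = \frac{1150798}{389083} - \left(9 - 6084 i \sqrt{78}\right) = - \frac{2350949}{389083} + 6084 i \sqrt{78}$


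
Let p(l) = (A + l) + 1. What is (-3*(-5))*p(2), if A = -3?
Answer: 0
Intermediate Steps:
p(l) = -2 + l (p(l) = (-3 + l) + 1 = -2 + l)
(-3*(-5))*p(2) = (-3*(-5))*(-2 + 2) = 15*0 = 0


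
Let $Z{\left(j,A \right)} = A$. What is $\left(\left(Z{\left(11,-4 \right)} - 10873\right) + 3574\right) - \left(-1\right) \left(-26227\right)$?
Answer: $-33530$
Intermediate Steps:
$\left(\left(Z{\left(11,-4 \right)} - 10873\right) + 3574\right) - \left(-1\right) \left(-26227\right) = \left(\left(-4 - 10873\right) + 3574\right) - \left(-1\right) \left(-26227\right) = \left(-10877 + 3574\right) - 26227 = -7303 - 26227 = -33530$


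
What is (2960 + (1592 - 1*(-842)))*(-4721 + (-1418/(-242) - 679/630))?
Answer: -46172295683/1815 ≈ -2.5439e+7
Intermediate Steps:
(2960 + (1592 - 1*(-842)))*(-4721 + (-1418/(-242) - 679/630)) = (2960 + (1592 + 842))*(-4721 + (-1418*(-1/242) - 679*1/630)) = (2960 + 2434)*(-4721 + (709/121 - 97/90)) = 5394*(-4721 + 52073/10890) = 5394*(-51359617/10890) = -46172295683/1815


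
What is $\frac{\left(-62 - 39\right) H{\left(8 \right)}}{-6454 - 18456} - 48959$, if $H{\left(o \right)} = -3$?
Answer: $- \frac{1219568993}{24910} \approx -48959.0$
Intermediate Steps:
$\frac{\left(-62 - 39\right) H{\left(8 \right)}}{-6454 - 18456} - 48959 = \frac{\left(-62 - 39\right) \left(-3\right)}{-6454 - 18456} - 48959 = \frac{\left(-101\right) \left(-3\right)}{-24910} - 48959 = 303 \left(- \frac{1}{24910}\right) - 48959 = - \frac{303}{24910} - 48959 = - \frac{1219568993}{24910}$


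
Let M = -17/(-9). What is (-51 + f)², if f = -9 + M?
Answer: 273529/81 ≈ 3376.9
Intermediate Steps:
M = 17/9 (M = -17*(-⅑) = 17/9 ≈ 1.8889)
f = -64/9 (f = -9 + 17/9 = -64/9 ≈ -7.1111)
(-51 + f)² = (-51 - 64/9)² = (-523/9)² = 273529/81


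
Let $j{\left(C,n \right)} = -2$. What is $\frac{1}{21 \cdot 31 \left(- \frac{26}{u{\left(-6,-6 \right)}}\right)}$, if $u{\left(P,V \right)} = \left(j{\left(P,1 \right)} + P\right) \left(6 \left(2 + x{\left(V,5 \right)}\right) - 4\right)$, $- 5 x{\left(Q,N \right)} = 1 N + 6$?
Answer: $- \frac{8}{3255} \approx -0.0024578$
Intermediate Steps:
$x{\left(Q,N \right)} = - \frac{6}{5} - \frac{N}{5}$ ($x{\left(Q,N \right)} = - \frac{1 N + 6}{5} = - \frac{N + 6}{5} = - \frac{6 + N}{5} = - \frac{6}{5} - \frac{N}{5}$)
$u{\left(P,V \right)} = \frac{52}{5} - \frac{26 P}{5}$ ($u{\left(P,V \right)} = \left(-2 + P\right) \left(6 \left(2 - \frac{11}{5}\right) - 4\right) = \left(-2 + P\right) \left(6 \left(- \frac{1}{5}\right) - 4\right) = \left(-2 + P\right) \left(- \frac{6}{5} - 4\right) = \left(-2 + P\right) \left(- \frac{26}{5}\right) = \frac{52}{5} - \frac{26 P}{5}$)
$\frac{1}{21 \cdot 31 \left(- \frac{26}{u{\left(-6,-6 \right)}}\right)} = \frac{1}{21 \cdot 31 \left(- \frac{26}{\frac{52}{5} - - \frac{156}{5}}\right)} = \frac{1}{651 \left(- \frac{26}{\frac{52}{5} + \frac{156}{5}}\right)} = \frac{1}{651 \left(- \frac{26}{\frac{208}{5}}\right)} = \frac{1}{651 \left(\left(-26\right) \frac{5}{208}\right)} = \frac{1}{651 \left(- \frac{5}{8}\right)} = \frac{1}{- \frac{3255}{8}} = - \frac{8}{3255}$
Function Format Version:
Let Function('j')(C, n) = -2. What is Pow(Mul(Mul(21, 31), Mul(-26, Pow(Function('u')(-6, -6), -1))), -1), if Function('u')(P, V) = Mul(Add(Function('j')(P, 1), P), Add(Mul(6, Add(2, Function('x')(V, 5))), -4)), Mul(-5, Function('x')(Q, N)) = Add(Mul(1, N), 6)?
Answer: Rational(-8, 3255) ≈ -0.0024578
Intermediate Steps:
Function('x')(Q, N) = Add(Rational(-6, 5), Mul(Rational(-1, 5), N)) (Function('x')(Q, N) = Mul(Rational(-1, 5), Add(Mul(1, N), 6)) = Mul(Rational(-1, 5), Add(N, 6)) = Mul(Rational(-1, 5), Add(6, N)) = Add(Rational(-6, 5), Mul(Rational(-1, 5), N)))
Function('u')(P, V) = Add(Rational(52, 5), Mul(Rational(-26, 5), P)) (Function('u')(P, V) = Mul(Add(-2, P), Add(Mul(6, Add(2, Add(Rational(-6, 5), Mul(Rational(-1, 5), 5)))), -4)) = Mul(Add(-2, P), Add(Mul(6, Add(2, Add(Rational(-6, 5), -1))), -4)) = Mul(Add(-2, P), Add(Mul(6, Add(2, Rational(-11, 5))), -4)) = Mul(Add(-2, P), Add(Mul(6, Rational(-1, 5)), -4)) = Mul(Add(-2, P), Add(Rational(-6, 5), -4)) = Mul(Add(-2, P), Rational(-26, 5)) = Add(Rational(52, 5), Mul(Rational(-26, 5), P)))
Pow(Mul(Mul(21, 31), Mul(-26, Pow(Function('u')(-6, -6), -1))), -1) = Pow(Mul(Mul(21, 31), Mul(-26, Pow(Add(Rational(52, 5), Mul(Rational(-26, 5), -6)), -1))), -1) = Pow(Mul(651, Mul(-26, Pow(Add(Rational(52, 5), Rational(156, 5)), -1))), -1) = Pow(Mul(651, Mul(-26, Pow(Rational(208, 5), -1))), -1) = Pow(Mul(651, Mul(-26, Rational(5, 208))), -1) = Pow(Mul(651, Rational(-5, 8)), -1) = Pow(Rational(-3255, 8), -1) = Rational(-8, 3255)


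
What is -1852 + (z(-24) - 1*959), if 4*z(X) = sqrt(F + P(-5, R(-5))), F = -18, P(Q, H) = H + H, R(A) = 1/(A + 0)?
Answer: -2811 + I*sqrt(115)/10 ≈ -2811.0 + 1.0724*I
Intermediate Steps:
R(A) = 1/A
P(Q, H) = 2*H
z(X) = I*sqrt(115)/10 (z(X) = sqrt(-18 + 2/(-5))/4 = sqrt(-18 + 2*(-1/5))/4 = sqrt(-18 - 2/5)/4 = sqrt(-92/5)/4 = (2*I*sqrt(115)/5)/4 = I*sqrt(115)/10)
-1852 + (z(-24) - 1*959) = -1852 + (I*sqrt(115)/10 - 1*959) = -1852 + (I*sqrt(115)/10 - 959) = -1852 + (-959 + I*sqrt(115)/10) = -2811 + I*sqrt(115)/10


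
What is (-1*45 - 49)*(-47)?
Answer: 4418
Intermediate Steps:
(-1*45 - 49)*(-47) = (-45 - 49)*(-47) = -94*(-47) = 4418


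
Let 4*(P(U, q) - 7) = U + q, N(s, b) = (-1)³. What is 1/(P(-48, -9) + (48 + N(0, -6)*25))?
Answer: 4/63 ≈ 0.063492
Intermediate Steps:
N(s, b) = -1
P(U, q) = 7 + U/4 + q/4 (P(U, q) = 7 + (U + q)/4 = 7 + (U/4 + q/4) = 7 + U/4 + q/4)
1/(P(-48, -9) + (48 + N(0, -6)*25)) = 1/((7 + (¼)*(-48) + (¼)*(-9)) + (48 - 1*25)) = 1/((7 - 12 - 9/4) + (48 - 25)) = 1/(-29/4 + 23) = 1/(63/4) = 4/63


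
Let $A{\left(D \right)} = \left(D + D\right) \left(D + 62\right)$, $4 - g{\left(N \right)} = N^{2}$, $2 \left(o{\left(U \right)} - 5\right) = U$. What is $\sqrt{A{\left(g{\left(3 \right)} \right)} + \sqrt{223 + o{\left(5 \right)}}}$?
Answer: $\frac{\sqrt{-2280 + 2 \sqrt{922}}}{2} \approx 23.555 i$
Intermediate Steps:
$o{\left(U \right)} = 5 + \frac{U}{2}$
$g{\left(N \right)} = 4 - N^{2}$
$A{\left(D \right)} = 2 D \left(62 + D\right)$
$\sqrt{A{\left(g{\left(3 \right)} \right)} + \sqrt{223 + o{\left(5 \right)}}} = \sqrt{2 \left(4 - 3^{2}\right) \left(62 + \left(4 - 3^{2}\right)\right) + \sqrt{223 + \left(5 + \frac{1}{2} \cdot 5\right)}} = \sqrt{2 \left(4 - 9\right) \left(62 + \left(4 - 9\right)\right) + \sqrt{223 + \left(5 + \frac{5}{2}\right)}} = \sqrt{2 \left(4 - 9\right) \left(62 + \left(4 - 9\right)\right) + \sqrt{223 + \frac{15}{2}}} = \sqrt{2 \left(-5\right) \left(62 - 5\right) + \sqrt{\frac{461}{2}}} = \sqrt{2 \left(-5\right) 57 + \frac{\sqrt{922}}{2}} = \sqrt{-570 + \frac{\sqrt{922}}{2}}$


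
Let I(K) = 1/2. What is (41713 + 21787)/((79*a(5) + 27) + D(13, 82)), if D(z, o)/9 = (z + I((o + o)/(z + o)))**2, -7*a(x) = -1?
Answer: 1778000/46999 ≈ 37.831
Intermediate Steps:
a(x) = 1/7 (a(x) = -1/7*(-1) = 1/7)
I(K) = 1/2
D(z, o) = 9*(1/2 + z)**2 (D(z, o) = 9*(z + 1/2)**2 = 9*(1/2 + z)**2)
(41713 + 21787)/((79*a(5) + 27) + D(13, 82)) = (41713 + 21787)/((79*(1/7) + 27) + 9*(1 + 2*13)**2/4) = 63500/((79/7 + 27) + 9*(1 + 26)**2/4) = 63500/(268/7 + (9/4)*27**2) = 63500/(268/7 + (9/4)*729) = 63500/(268/7 + 6561/4) = 63500/(46999/28) = 63500*(28/46999) = 1778000/46999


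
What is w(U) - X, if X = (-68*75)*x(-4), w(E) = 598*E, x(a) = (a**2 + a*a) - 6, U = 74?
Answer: 176852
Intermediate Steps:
x(a) = -6 + 2*a**2 (x(a) = (a**2 + a**2) - 6 = 2*a**2 - 6 = -6 + 2*a**2)
X = -132600 (X = (-68*75)*(-6 + 2*(-4)**2) = -5100*(-6 + 2*16) = -5100*(-6 + 32) = -5100*26 = -132600)
w(U) - X = 598*74 - 1*(-132600) = 44252 + 132600 = 176852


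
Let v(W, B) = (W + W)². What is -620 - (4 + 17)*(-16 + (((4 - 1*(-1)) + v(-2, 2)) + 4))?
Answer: -809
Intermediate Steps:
v(W, B) = 4*W² (v(W, B) = (2*W)² = 4*W²)
-620 - (4 + 17)*(-16 + (((4 - 1*(-1)) + v(-2, 2)) + 4)) = -620 - (4 + 17)*(-16 + (((4 - 1*(-1)) + 4*(-2)²) + 4)) = -620 - 21*(-16 + (((4 + 1) + 4*4) + 4)) = -620 - 21*(-16 + ((5 + 16) + 4)) = -620 - 21*(-16 + (21 + 4)) = -620 - 21*(-16 + 25) = -620 - 21*9 = -620 - 1*189 = -620 - 189 = -809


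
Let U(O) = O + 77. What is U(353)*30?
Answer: 12900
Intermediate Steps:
U(O) = 77 + O
U(353)*30 = (77 + 353)*30 = 430*30 = 12900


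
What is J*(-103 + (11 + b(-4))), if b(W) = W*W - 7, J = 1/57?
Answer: -83/57 ≈ -1.4561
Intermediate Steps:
J = 1/57 ≈ 0.017544
b(W) = -7 + W² (b(W) = W² - 7 = -7 + W²)
J*(-103 + (11 + b(-4))) = (-103 + (11 + (-7 + (-4)²)))/57 = (-103 + (11 + (-7 + 16)))/57 = (-103 + (11 + 9))/57 = (-103 + 20)/57 = (1/57)*(-83) = -83/57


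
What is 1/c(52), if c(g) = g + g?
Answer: 1/104 ≈ 0.0096154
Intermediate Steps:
c(g) = 2*g
1/c(52) = 1/(2*52) = 1/104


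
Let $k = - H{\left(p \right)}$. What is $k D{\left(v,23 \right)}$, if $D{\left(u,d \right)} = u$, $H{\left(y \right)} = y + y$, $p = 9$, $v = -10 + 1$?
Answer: $162$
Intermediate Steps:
$v = -9$
$H{\left(y \right)} = 2 y$
$k = -18$ ($k = - 2 \cdot 9 = \left(-1\right) 18 = -18$)
$k D{\left(v,23 \right)} = \left(-18\right) \left(-9\right) = 162$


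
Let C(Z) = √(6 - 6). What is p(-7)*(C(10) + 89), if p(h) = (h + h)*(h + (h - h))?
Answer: 8722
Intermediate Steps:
C(Z) = 0 (C(Z) = √0 = 0)
p(h) = 2*h² (p(h) = (2*h)*(h + 0) = (2*h)*h = 2*h²)
p(-7)*(C(10) + 89) = (2*(-7)²)*(0 + 89) = (2*49)*89 = 98*89 = 8722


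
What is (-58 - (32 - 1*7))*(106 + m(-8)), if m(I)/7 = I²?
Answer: -45982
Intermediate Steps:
m(I) = 7*I²
(-58 - (32 - 1*7))*(106 + m(-8)) = (-58 - (32 - 1*7))*(106 + 7*(-8)²) = (-58 - (32 - 7))*(106 + 7*64) = (-58 - 1*25)*(106 + 448) = (-58 - 25)*554 = -83*554 = -45982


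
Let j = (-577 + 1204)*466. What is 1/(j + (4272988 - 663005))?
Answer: 1/3902165 ≈ 2.5627e-7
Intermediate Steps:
j = 292182 (j = 627*466 = 292182)
1/(j + (4272988 - 663005)) = 1/(292182 + (4272988 - 663005)) = 1/(292182 + 3609983) = 1/3902165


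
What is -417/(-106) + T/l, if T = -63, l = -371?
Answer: 435/106 ≈ 4.1038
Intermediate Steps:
-417/(-106) + T/l = -417/(-106) - 63/(-371) = -417*(-1/106) - 63*(-1/371) = 417/106 + 9/53 = 435/106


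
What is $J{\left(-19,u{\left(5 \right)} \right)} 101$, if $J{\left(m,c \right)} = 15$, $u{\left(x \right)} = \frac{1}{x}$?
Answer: $1515$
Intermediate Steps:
$J{\left(-19,u{\left(5 \right)} \right)} 101 = 15 \cdot 101 = 1515$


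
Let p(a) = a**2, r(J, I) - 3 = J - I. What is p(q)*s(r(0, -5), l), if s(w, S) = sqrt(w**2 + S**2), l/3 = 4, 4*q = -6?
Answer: 9*sqrt(13) ≈ 32.450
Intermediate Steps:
q = -3/2 (q = (1/4)*(-6) = -3/2 ≈ -1.5000)
r(J, I) = 3 + J - I (r(J, I) = 3 + (J - I) = 3 + J - I)
l = 12 (l = 3*4 = 12)
s(w, S) = sqrt(S**2 + w**2)
p(q)*s(r(0, -5), l) = (-3/2)**2*sqrt(12**2 + (3 + 0 - 1*(-5))**2) = 9*sqrt(144 + (3 + 0 + 5)**2)/4 = 9*sqrt(144 + 8**2)/4 = 9*sqrt(144 + 64)/4 = 9*sqrt(208)/4 = 9*(4*sqrt(13))/4 = 9*sqrt(13)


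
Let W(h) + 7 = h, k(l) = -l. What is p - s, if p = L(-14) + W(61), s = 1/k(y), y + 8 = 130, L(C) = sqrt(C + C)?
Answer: 6589/122 + 2*I*sqrt(7) ≈ 54.008 + 5.2915*I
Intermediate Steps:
L(C) = sqrt(2)*sqrt(C) (L(C) = sqrt(2*C) = sqrt(2)*sqrt(C))
y = 122 (y = -8 + 130 = 122)
W(h) = -7 + h
s = -1/122 (s = 1/(-1*122) = 1/(-122) = -1/122 ≈ -0.0081967)
p = 54 + 2*I*sqrt(7) (p = sqrt(2)*sqrt(-14) + (-7 + 61) = sqrt(2)*(I*sqrt(14)) + 54 = 2*I*sqrt(7) + 54 = 54 + 2*I*sqrt(7) ≈ 54.0 + 5.2915*I)
p - s = (54 + 2*I*sqrt(7)) - 1*(-1/122) = (54 + 2*I*sqrt(7)) + 1/122 = 6589/122 + 2*I*sqrt(7)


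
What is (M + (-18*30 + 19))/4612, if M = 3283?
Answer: 1381/2306 ≈ 0.59887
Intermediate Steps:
(M + (-18*30 + 19))/4612 = (3283 + (-18*30 + 19))/4612 = (3283 + (-540 + 19))*(1/4612) = (3283 - 521)*(1/4612) = 2762*(1/4612) = 1381/2306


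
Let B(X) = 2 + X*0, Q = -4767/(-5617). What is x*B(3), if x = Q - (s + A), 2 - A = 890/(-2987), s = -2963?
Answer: 99377671436/16777979 ≈ 5923.1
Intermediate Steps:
Q = 4767/5617 (Q = -4767*(-1/5617) = 4767/5617 ≈ 0.84867)
A = 6864/2987 (A = 2 - 890/(-2987) = 2 - 890*(-1)/2987 = 2 - 1*(-890/2987) = 2 + 890/2987 = 6864/2987 ≈ 2.2980)
B(X) = 2 (B(X) = 2 + 0 = 2)
x = 49688835718/16777979 (x = 4767/5617 - (-2963 + 6864/2987) = 4767/5617 - 1*(-8843617/2987) = 4767/5617 + 8843617/2987 = 49688835718/16777979 ≈ 2961.6)
x*B(3) = (49688835718/16777979)*2 = 99377671436/16777979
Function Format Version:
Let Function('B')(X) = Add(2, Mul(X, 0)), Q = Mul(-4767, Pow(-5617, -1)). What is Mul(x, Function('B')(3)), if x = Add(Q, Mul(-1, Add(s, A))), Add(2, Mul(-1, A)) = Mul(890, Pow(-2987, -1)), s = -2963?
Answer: Rational(99377671436, 16777979) ≈ 5923.1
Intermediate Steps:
Q = Rational(4767, 5617) (Q = Mul(-4767, Rational(-1, 5617)) = Rational(4767, 5617) ≈ 0.84867)
A = Rational(6864, 2987) (A = Add(2, Mul(-1, Mul(890, Pow(-2987, -1)))) = Add(2, Mul(-1, Mul(890, Rational(-1, 2987)))) = Add(2, Mul(-1, Rational(-890, 2987))) = Add(2, Rational(890, 2987)) = Rational(6864, 2987) ≈ 2.2980)
Function('B')(X) = 2 (Function('B')(X) = Add(2, 0) = 2)
x = Rational(49688835718, 16777979) (x = Add(Rational(4767, 5617), Mul(-1, Add(-2963, Rational(6864, 2987)))) = Add(Rational(4767, 5617), Mul(-1, Rational(-8843617, 2987))) = Add(Rational(4767, 5617), Rational(8843617, 2987)) = Rational(49688835718, 16777979) ≈ 2961.6)
Mul(x, Function('B')(3)) = Mul(Rational(49688835718, 16777979), 2) = Rational(99377671436, 16777979)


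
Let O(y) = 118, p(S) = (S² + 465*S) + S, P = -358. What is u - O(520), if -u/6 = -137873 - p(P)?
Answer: 595136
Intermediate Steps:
p(S) = S² + 466*S
u = 595254 (u = -6*(-137873 - (-358)*(466 - 358)) = -6*(-137873 - (-358)*108) = -6*(-137873 - 1*(-38664)) = -6*(-137873 + 38664) = -6*(-99209) = 595254)
u - O(520) = 595254 - 1*118 = 595254 - 118 = 595136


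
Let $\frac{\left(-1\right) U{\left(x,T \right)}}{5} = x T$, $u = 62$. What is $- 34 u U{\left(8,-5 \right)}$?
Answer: $-421600$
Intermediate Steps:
$U{\left(x,T \right)} = - 5 T x$ ($U{\left(x,T \right)} = - 5 x T = - 5 T x$)
$- 34 u U{\left(8,-5 \right)} = \left(-34\right) 62 \left(\left(-5\right) \left(-5\right) 8\right) = \left(-2108\right) 200 = -421600$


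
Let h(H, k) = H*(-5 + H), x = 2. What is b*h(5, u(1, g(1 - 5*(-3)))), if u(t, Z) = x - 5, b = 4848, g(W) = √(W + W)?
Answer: 0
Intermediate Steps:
g(W) = √2*√W (g(W) = √(2*W) = √2*√W)
u(t, Z) = -3 (u(t, Z) = 2 - 5 = -3)
b*h(5, u(1, g(1 - 5*(-3)))) = 4848*(5*(-5 + 5)) = 4848*(5*0) = 4848*0 = 0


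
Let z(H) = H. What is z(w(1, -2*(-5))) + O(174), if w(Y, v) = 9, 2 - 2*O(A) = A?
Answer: -77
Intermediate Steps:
O(A) = 1 - A/2
z(w(1, -2*(-5))) + O(174) = 9 + (1 - ½*174) = 9 + (1 - 87) = 9 - 86 = -77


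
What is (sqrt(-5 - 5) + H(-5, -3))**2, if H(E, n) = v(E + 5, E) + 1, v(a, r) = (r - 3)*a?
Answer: (1 + I*sqrt(10))**2 ≈ -9.0 + 6.3246*I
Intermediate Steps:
v(a, r) = a*(-3 + r) (v(a, r) = (-3 + r)*a = a*(-3 + r))
H(E, n) = 1 + (-3 + E)*(5 + E) (H(E, n) = (E + 5)*(-3 + E) + 1 = (5 + E)*(-3 + E) + 1 = (-3 + E)*(5 + E) + 1 = 1 + (-3 + E)*(5 + E))
(sqrt(-5 - 5) + H(-5, -3))**2 = (sqrt(-5 - 5) + (1 + (-3 - 5)*(5 - 5)))**2 = (sqrt(-10) + (1 - 8*0))**2 = (I*sqrt(10) + (1 + 0))**2 = (I*sqrt(10) + 1)**2 = (1 + I*sqrt(10))**2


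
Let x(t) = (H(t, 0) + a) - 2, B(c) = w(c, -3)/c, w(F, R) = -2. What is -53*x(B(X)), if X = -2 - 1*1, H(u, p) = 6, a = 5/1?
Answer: -477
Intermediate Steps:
a = 5 (a = 5*1 = 5)
X = -3 (X = -2 - 1 = -3)
B(c) = -2/c
x(t) = 9 (x(t) = (6 + 5) - 2 = 11 - 2 = 9)
-53*x(B(X)) = -53*9 = -477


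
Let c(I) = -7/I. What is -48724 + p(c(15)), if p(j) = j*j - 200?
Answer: -11007851/225 ≈ -48924.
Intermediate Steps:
p(j) = -200 + j**2 (p(j) = j**2 - 200 = -200 + j**2)
-48724 + p(c(15)) = -48724 + (-200 + (-7/15)**2) = -48724 + (-200 + 49/225) = -48724 - 44951/225 = -11007851/225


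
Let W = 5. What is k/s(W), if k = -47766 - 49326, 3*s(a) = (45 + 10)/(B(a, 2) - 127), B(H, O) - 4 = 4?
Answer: 34661844/55 ≈ 6.3022e+5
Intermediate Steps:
B(H, O) = 8 (B(H, O) = 4 + 4 = 8)
s(a) = -55/357 (s(a) = ((45 + 10)/(8 - 127))/3 = (55/(-119))/3 = (55*(-1/119))/3 = (⅓)*(-55/119) = -55/357)
k = -97092
k/s(W) = -97092/(-55/357) = -97092*(-357/55) = 34661844/55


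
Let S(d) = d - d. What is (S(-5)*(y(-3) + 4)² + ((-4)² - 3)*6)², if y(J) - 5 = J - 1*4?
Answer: 6084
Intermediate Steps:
S(d) = 0
y(J) = 1 + J (y(J) = 5 + (J - 1*4) = 5 + (J - 4) = 5 + (-4 + J) = 1 + J)
(S(-5)*(y(-3) + 4)² + ((-4)² - 3)*6)² = (0*((1 - 3) + 4)² + ((-4)² - 3)*6)² = (0*(-2 + 4)² + (16 - 3)*6)² = (0*2² + 13*6)² = (0*4 + 78)² = (0 + 78)² = 78² = 6084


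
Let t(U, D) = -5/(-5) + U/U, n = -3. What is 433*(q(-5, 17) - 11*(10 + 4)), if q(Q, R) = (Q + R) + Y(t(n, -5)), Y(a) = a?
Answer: -60620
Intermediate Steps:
t(U, D) = 2 (t(U, D) = -5*(-⅕) + 1 = 1 + 1 = 2)
q(Q, R) = 2 + Q + R (q(Q, R) = (Q + R) + 2 = 2 + Q + R)
433*(q(-5, 17) - 11*(10 + 4)) = 433*((2 - 5 + 17) - 11*(10 + 4)) = 433*(14 - 11*14) = 433*(14 - 154) = 433*(-140) = -60620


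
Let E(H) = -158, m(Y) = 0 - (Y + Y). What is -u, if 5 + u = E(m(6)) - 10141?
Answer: 10304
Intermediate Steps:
m(Y) = -2*Y (m(Y) = 0 - 2*Y = -2*Y)
u = -10304 (u = -5 + (-158 - 10141) = -5 - 10299 = -10304)
-u = -1*(-10304) = 10304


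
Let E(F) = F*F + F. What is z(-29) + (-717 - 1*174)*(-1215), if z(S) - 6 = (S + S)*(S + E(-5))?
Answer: 1083093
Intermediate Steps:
E(F) = F + F² (E(F) = F² + F = F + F²)
z(S) = 6 + 2*S*(20 + S) (z(S) = 6 + (S + S)*(S - 5*(1 - 5)) = 6 + (2*S)*(S - 5*(-4)) = 6 + (2*S)*(S + 20) = 6 + (2*S)*(20 + S) = 6 + 2*S*(20 + S))
z(-29) + (-717 - 1*174)*(-1215) = (6 + 2*(-29)² + 40*(-29)) + (-717 - 1*174)*(-1215) = (6 + 2*841 - 1160) + (-717 - 174)*(-1215) = (6 + 1682 - 1160) - 891*(-1215) = 528 + 1082565 = 1083093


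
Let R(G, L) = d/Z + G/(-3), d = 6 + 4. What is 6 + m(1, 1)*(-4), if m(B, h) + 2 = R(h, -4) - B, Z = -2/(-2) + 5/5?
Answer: -⅔ ≈ -0.66667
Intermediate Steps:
Z = 2 (Z = -2*(-½) + 5*(⅕) = 1 + 1 = 2)
d = 10
R(G, L) = 5 - G/3 (R(G, L) = 10/2 + G/(-3) = 10*(½) + G*(-⅓) = 5 - G/3)
m(B, h) = 3 - B - h/3 (m(B, h) = -2 + ((5 - h/3) - B) = -2 + (5 - B - h/3) = 3 - B - h/3)
6 + m(1, 1)*(-4) = 6 + (3 - 1*1 - ⅓*1)*(-4) = 6 + (3 - 1 - ⅓)*(-4) = 6 + (5/3)*(-4) = 6 - 20/3 = -⅔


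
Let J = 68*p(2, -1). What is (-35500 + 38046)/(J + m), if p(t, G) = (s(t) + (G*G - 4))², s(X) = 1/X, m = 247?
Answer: 1273/336 ≈ 3.7887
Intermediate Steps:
s(X) = 1/X
p(t, G) = (-4 + G² + 1/t)² (p(t, G) = (1/t + (G*G - 4))² = (1/t + (G² - 4))² = (1/t + (-4 + G²))² = (-4 + G² + 1/t)²)
J = 425 (J = 68*((1 + 2*(-4 + (-1)²))²/2²) = 68*((1 + 2*(-4 + 1))²/4) = 68*((1 + 2*(-3))²/4) = 68*((1 - 6)²/4) = 68*((¼)*(-5)²) = 68*((¼)*25) = 68*(25/4) = 425)
(-35500 + 38046)/(J + m) = (-35500 + 38046)/(425 + 247) = 2546/672 = 2546*(1/672) = 1273/336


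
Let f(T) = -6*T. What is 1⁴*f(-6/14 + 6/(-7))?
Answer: 54/7 ≈ 7.7143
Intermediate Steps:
1⁴*f(-6/14 + 6/(-7)) = 1⁴*(-6*(-6/14 + 6/(-7))) = 1*(-6*(-6*1/14 + 6*(-⅐))) = 1*(-6*(-3/7 - 6/7)) = 1*(-6*(-9/7)) = 1*(54/7) = 54/7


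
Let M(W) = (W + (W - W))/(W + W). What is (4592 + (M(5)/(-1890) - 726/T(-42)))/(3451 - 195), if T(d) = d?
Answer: 17423099/12307680 ≈ 1.4156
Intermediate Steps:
M(W) = ½ (M(W) = (W + 0)/((2*W)) = W*(1/(2*W)) = ½)
(4592 + (M(5)/(-1890) - 726/T(-42)))/(3451 - 195) = (4592 + ((½)/(-1890) - 726/(-42)))/(3451 - 195) = (4592 + ((½)*(-1/1890) - 726*(-1/42)))/3256 = (4592 + (-1/3780 + 121/7))*(1/3256) = (4592 + 65339/3780)*(1/3256) = (17423099/3780)*(1/3256) = 17423099/12307680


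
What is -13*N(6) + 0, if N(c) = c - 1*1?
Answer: -65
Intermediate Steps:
N(c) = -1 + c (N(c) = c - 1 = -1 + c)
-13*N(6) + 0 = -13*(-1 + 6) + 0 = -13*5 + 0 = -65 + 0 = -65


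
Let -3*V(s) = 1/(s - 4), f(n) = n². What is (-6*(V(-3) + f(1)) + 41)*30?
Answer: 7290/7 ≈ 1041.4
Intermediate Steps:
V(s) = -1/(3*(-4 + s)) (V(s) = -1/(3*(s - 4)) = -1/(3*(-4 + s)))
(-6*(V(-3) + f(1)) + 41)*30 = (-6*(-1/(-12 + 3*(-3)) + 1²) + 41)*30 = (-6*(-1/(-12 - 9) + 1) + 41)*30 = (-6*(-1/(-21) + 1) + 41)*30 = (-6*(-1*(-1/21) + 1) + 41)*30 = (-6*(1/21 + 1) + 41)*30 = (-6*22/21 + 41)*30 = (-44/7 + 41)*30 = (243/7)*30 = 7290/7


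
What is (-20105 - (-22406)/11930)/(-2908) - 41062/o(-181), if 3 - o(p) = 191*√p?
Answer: (-355955370137*I + 11451894151*√181)/(8673110*(3*I + 191*√181)) ≈ 6.8944 - 15.98*I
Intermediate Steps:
o(p) = 3 - 191*√p
(-20105 - (-22406)/11930)/(-2908) - 41062/o(-181) = (-20105 - (-22406)/11930)/(-2908) - 41062/(3 - 191*I*√181) = (-20105 - (-22406)/11930)*(-1/2908) - 41062/(3 - 191*I*√181) = (-20105 - 1*(-11203/5965))*(-1/2908) - 41062/(3 - 191*I*√181) = (-20105 + 11203/5965)*(-1/2908) - 41062/(3 - 191*I*√181) = -119915122/5965*(-1/2908) - 41062/(3 - 191*I*√181) = 59957561/8673110 - 41062/(3 - 191*I*√181)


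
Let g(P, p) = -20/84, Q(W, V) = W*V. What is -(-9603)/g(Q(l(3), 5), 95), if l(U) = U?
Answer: -201663/5 ≈ -40333.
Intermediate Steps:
Q(W, V) = V*W
g(P, p) = -5/21 (g(P, p) = -20*1/84 = -5/21)
-(-9603)/g(Q(l(3), 5), 95) = -(-9603)/(-5/21) = -(-9603)*(-21)/5 = -1*201663/5 = -201663/5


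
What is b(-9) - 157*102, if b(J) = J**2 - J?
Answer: -15924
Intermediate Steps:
b(-9) - 157*102 = -9*(-1 - 9) - 157*102 = -9*(-10) - 16014 = 90 - 16014 = -15924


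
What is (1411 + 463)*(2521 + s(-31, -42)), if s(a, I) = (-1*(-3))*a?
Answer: 4550072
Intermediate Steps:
s(a, I) = 3*a
(1411 + 463)*(2521 + s(-31, -42)) = (1411 + 463)*(2521 + 3*(-31)) = 1874*(2521 - 93) = 1874*2428 = 4550072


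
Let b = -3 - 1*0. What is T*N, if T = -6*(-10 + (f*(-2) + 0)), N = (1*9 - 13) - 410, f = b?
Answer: -9936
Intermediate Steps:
b = -3 (b = -3 + 0 = -3)
f = -3
N = -414 (N = (9 - 13) - 410 = -4 - 410 = -414)
T = 24 (T = -6*(-10 + (-3*(-2) + 0)) = -6*(-10 + (6 + 0)) = -6*(-10 + 6) = -6*(-4) = 24)
T*N = 24*(-414) = -9936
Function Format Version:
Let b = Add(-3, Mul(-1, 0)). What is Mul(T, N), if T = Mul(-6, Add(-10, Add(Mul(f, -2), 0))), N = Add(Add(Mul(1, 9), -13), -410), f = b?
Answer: -9936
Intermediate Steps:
b = -3 (b = Add(-3, 0) = -3)
f = -3
N = -414 (N = Add(Add(9, -13), -410) = Add(-4, -410) = -414)
T = 24 (T = Mul(-6, Add(-10, Add(Mul(-3, -2), 0))) = Mul(-6, Add(-10, Add(6, 0))) = Mul(-6, Add(-10, 6)) = Mul(-6, -4) = 24)
Mul(T, N) = Mul(24, -414) = -9936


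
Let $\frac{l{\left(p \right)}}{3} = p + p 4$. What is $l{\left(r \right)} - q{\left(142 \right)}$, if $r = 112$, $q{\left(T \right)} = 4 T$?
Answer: $1112$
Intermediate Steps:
$l{\left(p \right)} = 15 p$ ($l{\left(p \right)} = 3 \left(p + p 4\right) = 3 \left(p + 4 p\right) = 3 \cdot 5 p = 15 p$)
$l{\left(r \right)} - q{\left(142 \right)} = 15 \cdot 112 - 4 \cdot 142 = 1680 - 568 = 1112$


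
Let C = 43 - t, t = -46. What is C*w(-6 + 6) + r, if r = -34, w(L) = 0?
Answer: -34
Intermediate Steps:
C = 89 (C = 43 - 1*(-46) = 43 + 46 = 89)
C*w(-6 + 6) + r = 89*0 - 34 = 0 - 34 = -34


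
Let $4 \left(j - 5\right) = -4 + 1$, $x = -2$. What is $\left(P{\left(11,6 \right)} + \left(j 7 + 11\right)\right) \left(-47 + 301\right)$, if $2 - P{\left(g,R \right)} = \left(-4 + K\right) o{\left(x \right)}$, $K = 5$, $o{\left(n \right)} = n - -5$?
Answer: $\frac{20193}{2} \approx 10097.0$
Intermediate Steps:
$j = \frac{17}{4}$ ($j = 5 + \frac{-4 + 1}{4} = 5 + \frac{1}{4} \left(-3\right) = 5 - \frac{3}{4} = \frac{17}{4} \approx 4.25$)
$o{\left(n \right)} = 5 + n$ ($o{\left(n \right)} = n + 5 = 5 + n$)
$P{\left(g,R \right)} = -1$ ($P{\left(g,R \right)} = 2 - \left(-4 + 5\right) \left(5 - 2\right) = 2 - 1 \cdot 3 = 2 - 3 = -1$)
$\left(P{\left(11,6 \right)} + \left(j 7 + 11\right)\right) \left(-47 + 301\right) = \left(-1 + \left(\frac{17}{4} \cdot 7 + 11\right)\right) \left(-47 + 301\right) = \left(-1 + \left(\frac{119}{4} + 11\right)\right) 254 = \left(-1 + \frac{163}{4}\right) 254 = \frac{159}{4} \cdot 254 = \frac{20193}{2}$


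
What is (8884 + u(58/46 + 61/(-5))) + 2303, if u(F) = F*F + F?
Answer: 149385969/13225 ≈ 11296.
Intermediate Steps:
u(F) = F + F² (u(F) = F² + F = F + F²)
(8884 + u(58/46 + 61/(-5))) + 2303 = (8884 + (58/46 + 61/(-5))*(1 + (58/46 + 61/(-5)))) + 2303 = (8884 + (58*(1/46) + 61*(-⅕))*(1 + (58*(1/46) + 61*(-⅕)))) + 2303 = (8884 + (29/23 - 61/5)*(1 + (29/23 - 61/5))) + 2303 = (8884 - 1258*(1 - 1258/115)/115) + 2303 = (8884 - 1258/115*(-1143/115)) + 2303 = (8884 + 1437894/13225) + 2303 = 118928794/13225 + 2303 = 149385969/13225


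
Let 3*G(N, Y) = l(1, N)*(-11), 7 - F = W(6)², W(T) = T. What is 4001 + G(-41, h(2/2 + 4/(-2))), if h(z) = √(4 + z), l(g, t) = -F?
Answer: 11684/3 ≈ 3894.7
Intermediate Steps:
F = -29 (F = 7 - 1*6² = 7 - 1*36 = 7 - 36 = -29)
l(g, t) = 29 (l(g, t) = -1*(-29) = 29)
G(N, Y) = -319/3 (G(N, Y) = (29*(-11))/3 = (⅓)*(-319) = -319/3)
4001 + G(-41, h(2/2 + 4/(-2))) = 4001 - 319/3 = 11684/3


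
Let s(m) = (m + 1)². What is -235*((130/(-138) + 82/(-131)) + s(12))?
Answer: -355653230/9039 ≈ -39347.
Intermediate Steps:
s(m) = (1 + m)²
-235*((130/(-138) + 82/(-131)) + s(12)) = -235*((130/(-138) + 82/(-131)) + (1 + 12)²) = -235*((130*(-1/138) + 82*(-1/131)) + 13²) = -235*((-65/69 - 82/131) + 169) = -235*(-14173/9039 + 169) = -235*1513418/9039 = -355653230/9039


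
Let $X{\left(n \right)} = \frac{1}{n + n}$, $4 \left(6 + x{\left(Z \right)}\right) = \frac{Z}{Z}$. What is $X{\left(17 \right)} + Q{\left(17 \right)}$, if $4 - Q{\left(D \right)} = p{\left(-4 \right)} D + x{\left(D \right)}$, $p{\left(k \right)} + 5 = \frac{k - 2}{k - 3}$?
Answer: $\frac{38179}{476} \approx 80.208$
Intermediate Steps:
$x{\left(Z \right)} = - \frac{23}{4}$ ($x{\left(Z \right)} = -6 + \frac{Z \frac{1}{Z}}{4} = -6 + \frac{1}{4} \cdot 1 = -6 + \frac{1}{4} = - \frac{23}{4}$)
$p{\left(k \right)} = -5 + \frac{-2 + k}{-3 + k}$ ($p{\left(k \right)} = -5 + \frac{k - 2}{k - 3} = -5 + \frac{-2 + k}{-3 + k}$)
$Q{\left(D \right)} = \frac{39}{4} + \frac{29 D}{7}$ ($Q{\left(D \right)} = 4 - \left(\frac{13 - -16}{-3 - 4} D - \frac{23}{4}\right) = 4 - \left(\frac{13 + 16}{-7} D - \frac{23}{4}\right) = 4 - \left(\left(- \frac{1}{7}\right) 29 D - \frac{23}{4}\right) = 4 - \left(- \frac{29 D}{7} - \frac{23}{4}\right) = 4 - \left(- \frac{23}{4} - \frac{29 D}{7}\right) = 4 + \left(\frac{23}{4} + \frac{29 D}{7}\right) = \frac{39}{4} + \frac{29 D}{7}$)
$X{\left(n \right)} = \frac{1}{2 n}$
$X{\left(17 \right)} + Q{\left(17 \right)} = \frac{1}{2 \cdot 17} + \left(\frac{39}{4} + \frac{29}{7} \cdot 17\right) = \frac{1}{2} \cdot \frac{1}{17} + \left(\frac{39}{4} + \frac{493}{7}\right) = \frac{1}{34} + \frac{2245}{28} = \frac{38179}{476}$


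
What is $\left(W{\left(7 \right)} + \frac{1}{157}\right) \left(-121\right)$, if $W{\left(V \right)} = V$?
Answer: $- \frac{133100}{157} \approx -847.77$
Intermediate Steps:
$\left(W{\left(7 \right)} + \frac{1}{157}\right) \left(-121\right) = \left(7 + \frac{1}{157}\right) \left(-121\right) = \frac{1100}{157} \left(-121\right) = - \frac{133100}{157}$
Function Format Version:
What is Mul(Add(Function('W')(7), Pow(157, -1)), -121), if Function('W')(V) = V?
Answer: Rational(-133100, 157) ≈ -847.77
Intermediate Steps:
Mul(Add(Function('W')(7), Pow(157, -1)), -121) = Mul(Add(7, Pow(157, -1)), -121) = Mul(Add(7, Rational(1, 157)), -121) = Mul(Rational(1100, 157), -121) = Rational(-133100, 157)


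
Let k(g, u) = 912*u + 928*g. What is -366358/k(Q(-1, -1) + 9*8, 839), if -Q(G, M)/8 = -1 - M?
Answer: -183179/415992 ≈ -0.44034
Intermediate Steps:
Q(G, M) = 8 + 8*M (Q(G, M) = -8*(-1 - M) = 8 + 8*M)
-366358/k(Q(-1, -1) + 9*8, 839) = -366358/(912*839 + 928*((8 + 8*(-1)) + 9*8)) = -366358/(765168 + 928*((8 - 8) + 72)) = -366358/(765168 + 928*(0 + 72)) = -366358/(765168 + 928*72) = -366358/(765168 + 66816) = -366358/831984 = -366358*1/831984 = -183179/415992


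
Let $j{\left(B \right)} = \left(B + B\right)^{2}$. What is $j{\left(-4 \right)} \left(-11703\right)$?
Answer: $-748992$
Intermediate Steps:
$j{\left(B \right)} = 4 B^{2}$ ($j{\left(B \right)} = \left(2 B\right)^{2} = 4 B^{2}$)
$j{\left(-4 \right)} \left(-11703\right) = 4 \left(-4\right)^{2} \left(-11703\right) = 4 \cdot 16 \left(-11703\right) = 64 \left(-11703\right) = -748992$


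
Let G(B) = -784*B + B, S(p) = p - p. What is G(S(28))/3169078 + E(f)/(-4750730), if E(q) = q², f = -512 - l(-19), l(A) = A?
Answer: -243049/4750730 ≈ -0.051160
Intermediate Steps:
S(p) = 0
f = -493 (f = -512 - 1*(-19) = -512 + 19 = -493)
G(B) = -783*B
G(S(28))/3169078 + E(f)/(-4750730) = -783*0/3169078 + (-493)²/(-4750730) = 0*(1/3169078) + 243049*(-1/4750730) = 0 - 243049/4750730 = -243049/4750730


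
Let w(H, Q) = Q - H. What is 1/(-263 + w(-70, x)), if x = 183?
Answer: -⅒ ≈ -0.10000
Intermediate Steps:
1/(-263 + w(-70, x)) = 1/(-263 + (183 - 1*(-70))) = 1/(-263 + (183 + 70)) = 1/(-263 + 253) = 1/(-10) = -⅒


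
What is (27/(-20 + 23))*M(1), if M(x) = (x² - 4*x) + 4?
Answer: 9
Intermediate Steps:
M(x) = 4 + x² - 4*x
(27/(-20 + 23))*M(1) = (27/(-20 + 23))*(4 + 1² - 4*1) = (27/3)*(4 + 1 - 4) = ((⅓)*27)*1 = 9*1 = 9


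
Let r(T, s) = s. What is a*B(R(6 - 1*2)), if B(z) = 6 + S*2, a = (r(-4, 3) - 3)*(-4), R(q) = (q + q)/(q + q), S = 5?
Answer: 0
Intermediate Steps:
R(q) = 1 (R(q) = (2*q)/((2*q)) = (2*q)*(1/(2*q)) = 1)
a = 0 (a = (3 - 3)*(-4) = 0*(-4) = 0)
B(z) = 16 (B(z) = 6 + 5*2 = 6 + 10 = 16)
a*B(R(6 - 1*2)) = 0*16 = 0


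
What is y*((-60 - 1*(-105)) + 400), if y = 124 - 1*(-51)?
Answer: 77875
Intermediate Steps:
y = 175 (y = 124 + 51 = 175)
y*((-60 - 1*(-105)) + 400) = 175*((-60 - 1*(-105)) + 400) = 175*((-60 + 105) + 400) = 175*(45 + 400) = 175*445 = 77875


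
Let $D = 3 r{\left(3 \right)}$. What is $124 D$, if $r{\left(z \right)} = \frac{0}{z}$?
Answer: $0$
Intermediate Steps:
$r{\left(z \right)} = 0$
$D = 0$ ($D = 3 \cdot 0 = 0$)
$124 D = 124 \cdot 0 = 0$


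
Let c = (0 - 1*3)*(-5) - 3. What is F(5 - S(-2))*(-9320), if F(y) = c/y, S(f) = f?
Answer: -111840/7 ≈ -15977.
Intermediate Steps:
c = 12 (c = (0 - 3)*(-5) - 3 = -3*(-5) - 3 = 15 - 3 = 12)
F(y) = 12/y
F(5 - S(-2))*(-9320) = (12/(5 - 1*(-2)))*(-9320) = (12/(5 + 2))*(-9320) = (12/7)*(-9320) = -111840/7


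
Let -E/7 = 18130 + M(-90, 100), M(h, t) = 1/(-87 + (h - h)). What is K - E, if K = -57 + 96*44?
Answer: 11403692/87 ≈ 1.3108e+5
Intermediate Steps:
M(h, t) = -1/87 (M(h, t) = 1/(-87 + 0) = 1/(-87) = -1/87)
K = 4167 (K = -57 + 4224 = 4167)
E = -11041163/87 (E = -7*(18130 - 1/87) = -7*1577309/87 = -11041163/87 ≈ -1.2691e+5)
K - E = 4167 - 1*(-11041163/87) = 4167 + 11041163/87 = 11403692/87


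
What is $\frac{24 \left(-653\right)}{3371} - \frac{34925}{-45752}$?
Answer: $- \frac{599293169}{154229992} \approx -3.8857$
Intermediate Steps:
$\frac{24 \left(-653\right)}{3371} - \frac{34925}{-45752} = \left(-15672\right) \frac{1}{3371} - - \frac{34925}{45752} = - \frac{15672}{3371} + \frac{34925}{45752} = - \frac{599293169}{154229992}$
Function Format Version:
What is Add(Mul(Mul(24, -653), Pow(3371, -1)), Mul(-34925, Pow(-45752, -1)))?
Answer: Rational(-599293169, 154229992) ≈ -3.8857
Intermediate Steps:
Add(Mul(Mul(24, -653), Pow(3371, -1)), Mul(-34925, Pow(-45752, -1))) = Add(Mul(-15672, Rational(1, 3371)), Mul(-34925, Rational(-1, 45752))) = Add(Rational(-15672, 3371), Rational(34925, 45752)) = Rational(-599293169, 154229992)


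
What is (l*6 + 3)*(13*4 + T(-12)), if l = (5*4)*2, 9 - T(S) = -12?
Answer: 17739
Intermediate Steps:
T(S) = 21 (T(S) = 9 - 1*(-12) = 9 + 12 = 21)
l = 40 (l = 20*2 = 40)
(l*6 + 3)*(13*4 + T(-12)) = (40*6 + 3)*(13*4 + 21) = (240 + 3)*(52 + 21) = 243*73 = 17739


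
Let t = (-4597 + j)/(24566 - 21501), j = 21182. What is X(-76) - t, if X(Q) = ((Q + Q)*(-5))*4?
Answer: 1860203/613 ≈ 3034.6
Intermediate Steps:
t = 3317/613 (t = (-4597 + 21182)/(24566 - 21501) = 16585/3065 = 16585*(1/3065) = 3317/613 ≈ 5.4111)
X(Q) = -40*Q (X(Q) = ((2*Q)*(-5))*4 = -10*Q*4 = -40*Q)
X(-76) - t = -40*(-76) - 1*3317/613 = 3040 - 3317/613 = 1860203/613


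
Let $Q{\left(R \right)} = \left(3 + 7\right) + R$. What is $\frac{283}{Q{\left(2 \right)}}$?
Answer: $\frac{283}{12} \approx 23.583$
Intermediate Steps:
$Q{\left(R \right)} = 10 + R$
$\frac{283}{Q{\left(2 \right)}} = \frac{283}{10 + 2} = \frac{283}{12}$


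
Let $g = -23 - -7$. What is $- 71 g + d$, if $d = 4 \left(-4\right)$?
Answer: $1120$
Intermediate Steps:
$d = -16$
$g = -16$ ($g = -23 + 7 = -16$)
$- 71 g + d = \left(-71\right) \left(-16\right) - 16 = 1136 - 16 = 1120$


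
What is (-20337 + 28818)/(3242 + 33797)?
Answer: 8481/37039 ≈ 0.22897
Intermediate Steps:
(-20337 + 28818)/(3242 + 33797) = 8481/37039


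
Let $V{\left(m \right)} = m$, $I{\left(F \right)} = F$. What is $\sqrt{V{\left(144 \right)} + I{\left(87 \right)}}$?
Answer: $\sqrt{231} \approx 15.199$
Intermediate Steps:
$\sqrt{V{\left(144 \right)} + I{\left(87 \right)}} = \sqrt{144 + 87} = \sqrt{231}$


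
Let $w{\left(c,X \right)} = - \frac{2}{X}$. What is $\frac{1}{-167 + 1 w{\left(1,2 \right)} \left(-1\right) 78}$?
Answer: $- \frac{1}{89} \approx -0.011236$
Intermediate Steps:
$\frac{1}{-167 + 1 w{\left(1,2 \right)} \left(-1\right) 78} = \frac{1}{-167 + 1 \left(- \frac{2}{2}\right) \left(-1\right) 78} = \frac{1}{-167 + 1 \left(\left(-2\right) \frac{1}{2}\right) \left(-1\right) 78} = \frac{1}{-167 + 1 \left(-1\right) \left(-1\right) 78} = \frac{1}{-167 + \left(-1\right) \left(-1\right) 78} = \frac{1}{-167 + 1 \cdot 78} = \frac{1}{-167 + 78} = \frac{1}{-89} = - \frac{1}{89}$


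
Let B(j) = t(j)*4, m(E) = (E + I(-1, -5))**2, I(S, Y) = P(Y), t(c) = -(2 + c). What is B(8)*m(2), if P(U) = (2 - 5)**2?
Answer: -4840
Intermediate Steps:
P(U) = 9 (P(U) = (-3)**2 = 9)
t(c) = -2 - c
I(S, Y) = 9
m(E) = (9 + E)**2 (m(E) = (E + 9)**2 = (9 + E)**2)
B(j) = -8 - 4*j (B(j) = (-2 - j)*4 = -8 - 4*j)
B(8)*m(2) = (-8 - 4*8)*(9 + 2)**2 = (-8 - 32)*11**2 = -40*121 = -4840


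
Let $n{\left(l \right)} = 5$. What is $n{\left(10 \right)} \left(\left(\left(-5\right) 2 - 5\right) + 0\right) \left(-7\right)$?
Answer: $525$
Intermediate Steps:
$n{\left(10 \right)} \left(\left(\left(-5\right) 2 - 5\right) + 0\right) \left(-7\right) = 5 \left(\left(\left(-5\right) 2 - 5\right) + 0\right) \left(-7\right) = 5 \left(\left(-10 - 5\right) + 0\right) \left(-7\right) = 5 \left(-15 + 0\right) \left(-7\right) = 5 \left(\left(-15\right) \left(-7\right)\right) = 5 \cdot 105 = 525$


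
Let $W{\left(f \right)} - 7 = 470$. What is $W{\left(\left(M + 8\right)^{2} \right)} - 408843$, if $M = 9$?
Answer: $-408366$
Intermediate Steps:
$W{\left(f \right)} = 477$ ($W{\left(f \right)} = 7 + 470 = 477$)
$W{\left(\left(M + 8\right)^{2} \right)} - 408843 = 477 - 408843 = -408366$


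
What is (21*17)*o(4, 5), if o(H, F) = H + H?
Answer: 2856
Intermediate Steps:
o(H, F) = 2*H
(21*17)*o(4, 5) = (21*17)*(2*4) = 357*8 = 2856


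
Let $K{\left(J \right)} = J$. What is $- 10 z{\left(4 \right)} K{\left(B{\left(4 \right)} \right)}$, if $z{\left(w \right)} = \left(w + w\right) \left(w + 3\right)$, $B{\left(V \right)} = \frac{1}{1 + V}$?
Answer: $-112$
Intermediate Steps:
$z{\left(w \right)} = 2 w \left(3 + w\right)$
$- 10 z{\left(4 \right)} K{\left(B{\left(4 \right)} \right)} = \frac{\left(-10\right) 2 \cdot 4 \left(3 + 4\right)}{1 + 4} = \frac{\left(-10\right) 2 \cdot 4 \cdot 7}{5} = \left(-10\right) 56 \cdot \frac{1}{5} = \left(-560\right) \frac{1}{5} = -112$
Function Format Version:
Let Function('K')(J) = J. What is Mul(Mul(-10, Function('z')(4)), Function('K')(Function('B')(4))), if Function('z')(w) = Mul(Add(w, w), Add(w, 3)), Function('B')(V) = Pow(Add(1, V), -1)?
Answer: -112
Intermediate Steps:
Function('z')(w) = Mul(2, w, Add(3, w)) (Function('z')(w) = Mul(Mul(2, w), Add(3, w)) = Mul(2, w, Add(3, w)))
Mul(Mul(-10, Function('z')(4)), Function('K')(Function('B')(4))) = Mul(Mul(-10, Mul(2, 4, Add(3, 4))), Pow(Add(1, 4), -1)) = Mul(Mul(-10, Mul(2, 4, 7)), Pow(5, -1)) = Mul(Mul(-10, 56), Rational(1, 5)) = Mul(-560, Rational(1, 5)) = -112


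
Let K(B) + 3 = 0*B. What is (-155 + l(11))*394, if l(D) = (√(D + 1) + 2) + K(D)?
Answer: -61464 + 788*√3 ≈ -60099.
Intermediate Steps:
K(B) = -3 (K(B) = -3 + 0*B = -3 + 0 = -3)
l(D) = -1 + √(1 + D) (l(D) = (√(D + 1) + 2) - 3 = (√(1 + D) + 2) - 3 = (2 + √(1 + D)) - 3 = -1 + √(1 + D))
(-155 + l(11))*394 = (-155 + (-1 + √(1 + 11)))*394 = (-155 + (-1 + √12))*394 = (-155 + (-1 + 2*√3))*394 = (-156 + 2*√3)*394 = -61464 + 788*√3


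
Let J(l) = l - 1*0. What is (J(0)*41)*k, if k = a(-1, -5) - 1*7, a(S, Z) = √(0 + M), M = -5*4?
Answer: 0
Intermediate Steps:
M = -20
J(l) = l (J(l) = l + 0 = l)
a(S, Z) = 2*I*√5 (a(S, Z) = √(0 - 20) = √(-20) = 2*I*√5)
k = -7 + 2*I*√5 (k = 2*I*√5 - 1*7 = 2*I*√5 - 7 = -7 + 2*I*√5 ≈ -7.0 + 4.4721*I)
(J(0)*41)*k = (0*41)*(-7 + 2*I*√5) = 0*(-7 + 2*I*√5) = 0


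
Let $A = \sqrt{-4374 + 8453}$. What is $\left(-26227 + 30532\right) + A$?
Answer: $4305 + \sqrt{4079} \approx 4368.9$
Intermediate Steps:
$A = \sqrt{4079} \approx 63.867$
$\left(-26227 + 30532\right) + A = \left(-26227 + 30532\right) + \sqrt{4079} = 4305 + \sqrt{4079}$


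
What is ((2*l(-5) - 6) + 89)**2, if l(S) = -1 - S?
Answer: 8281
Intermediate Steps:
((2*l(-5) - 6) + 89)**2 = ((2*(-1 - 1*(-5)) - 6) + 89)**2 = ((2*(-1 + 5) - 6) + 89)**2 = ((2*4 - 6) + 89)**2 = ((8 - 6) + 89)**2 = (2 + 89)**2 = 91**2 = 8281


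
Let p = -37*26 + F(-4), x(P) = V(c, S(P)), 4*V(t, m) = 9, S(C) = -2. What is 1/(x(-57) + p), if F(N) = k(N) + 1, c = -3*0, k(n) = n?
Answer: -4/3851 ≈ -0.0010387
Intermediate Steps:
c = 0
V(t, m) = 9/4 (V(t, m) = (1/4)*9 = 9/4)
x(P) = 9/4
F(N) = 1 + N (F(N) = N + 1 = 1 + N)
p = -965 (p = -37*26 + (1 - 4) = -962 - 3 = -965)
1/(x(-57) + p) = 1/(9/4 - 965) = 1/(-3851/4) = -4/3851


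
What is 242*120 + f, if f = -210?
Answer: 28830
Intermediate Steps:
242*120 + f = 242*120 - 210 = 29040 - 210 = 28830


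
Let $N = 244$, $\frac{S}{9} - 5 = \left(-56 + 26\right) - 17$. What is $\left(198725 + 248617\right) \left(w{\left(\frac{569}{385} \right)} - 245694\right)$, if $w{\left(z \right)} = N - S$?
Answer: $-109630998624$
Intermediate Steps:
$S = -378$ ($S = 45 + 9 \left(\left(-56 + 26\right) - 17\right) = 45 + 9 \left(-30 - 17\right) = 45 + 9 \left(-47\right) = 45 - 423 = -378$)
$w{\left(z \right)} = 622$ ($w{\left(z \right)} = 244 - -378 = 244 + 378 = 622$)
$\left(198725 + 248617\right) \left(w{\left(\frac{569}{385} \right)} - 245694\right) = \left(198725 + 248617\right) \left(622 - 245694\right) = 447342 \left(-245072\right) = -109630998624$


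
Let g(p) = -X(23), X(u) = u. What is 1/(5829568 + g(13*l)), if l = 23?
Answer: 1/5829545 ≈ 1.7154e-7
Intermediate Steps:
g(p) = -23 (g(p) = -1*23 = -23)
1/(5829568 + g(13*l)) = 1/(5829568 - 23) = 1/5829545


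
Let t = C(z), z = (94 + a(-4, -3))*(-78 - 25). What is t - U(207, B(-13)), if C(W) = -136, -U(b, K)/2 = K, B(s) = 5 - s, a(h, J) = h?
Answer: -100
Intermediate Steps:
z = -9270 (z = (94 - 4)*(-78 - 25) = 90*(-103) = -9270)
U(b, K) = -2*K
t = -136
t - U(207, B(-13)) = -136 - (-2)*(5 - 1*(-13)) = -136 - (-2)*(5 + 13) = -136 - (-2)*18 = -136 - 1*(-36) = -136 + 36 = -100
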